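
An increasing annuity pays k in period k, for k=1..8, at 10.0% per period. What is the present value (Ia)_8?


(Ia)_n = sum_{k=1}^{n} k * v^k, v = 1/(1+i)
v = 0.909091
Sum computed term by term:
(Ia)_8 = 21.3636


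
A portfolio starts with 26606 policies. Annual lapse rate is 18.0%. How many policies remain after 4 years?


remaining = initial * (1 - lapse)^years
= 26606 * (1 - 0.18)^4
= 26606 * 0.452122
= 12029.1515


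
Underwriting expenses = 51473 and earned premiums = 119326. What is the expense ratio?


Expense ratio = expenses / premiums
= 51473 / 119326
= 0.4314


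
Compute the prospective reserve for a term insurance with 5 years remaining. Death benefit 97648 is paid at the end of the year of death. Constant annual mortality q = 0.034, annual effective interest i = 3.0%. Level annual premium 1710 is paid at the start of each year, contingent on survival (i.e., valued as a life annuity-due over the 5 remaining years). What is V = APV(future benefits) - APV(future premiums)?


v = 1/(1+i) = 0.970874
APV(future benefits) per unit = sum_{k=0}^{4} k_p_x * q * v^(k+1) = 0.145773
APV(future benefits) = 97648 * 0.145773 = 14234.4435
Life annuity-due factor ä_{x:5} = sum_{k=0}^{4} k_p_x * v^k = 4.416065
APV(future premiums) = 1710 * 4.416065 = 7551.471
V = 14234.4435 - 7551.471
= 6682.9725


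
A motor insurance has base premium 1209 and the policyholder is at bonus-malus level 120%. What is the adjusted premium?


adjusted = base * BM_level / 100
= 1209 * 120 / 100
= 1209 * 1.2
= 1450.8


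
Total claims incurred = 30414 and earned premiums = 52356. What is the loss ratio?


Loss ratio = claims / premiums
= 30414 / 52356
= 0.5809


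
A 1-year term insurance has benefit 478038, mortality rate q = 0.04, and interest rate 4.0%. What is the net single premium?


NSP = benefit * q * v
v = 1/(1+i) = 0.961538
NSP = 478038 * 0.04 * 0.961538
= 18386.0769


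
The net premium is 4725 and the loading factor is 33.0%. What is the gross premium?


Gross = net * (1 + loading)
= 4725 * (1 + 0.33)
= 4725 * 1.33
= 6284.25


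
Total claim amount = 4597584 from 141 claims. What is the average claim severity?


severity = total / number
= 4597584 / 141
= 32606.9787


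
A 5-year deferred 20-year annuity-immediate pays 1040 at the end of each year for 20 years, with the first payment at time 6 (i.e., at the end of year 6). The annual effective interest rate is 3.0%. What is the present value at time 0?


PV at time 5 of the 20-year annuity-immediate:
a_n = 1040 * (1-(1+0.03)^(-20))/0.03 = 15472.5739
Discount back 5 years to time 0:
PV = 15472.5739 * (1+0.03)^(-5)
= 15472.5739 * 0.862609
= 13346.7781


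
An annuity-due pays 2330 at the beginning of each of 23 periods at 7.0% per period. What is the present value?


PV_due = PMT * (1-(1+i)^(-n))/i * (1+i)
PV_immediate = 26264.1966
PV_due = 26264.1966 * 1.07
= 28102.6904


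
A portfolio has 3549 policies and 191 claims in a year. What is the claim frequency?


frequency = claims / policies
= 191 / 3549
= 0.0538


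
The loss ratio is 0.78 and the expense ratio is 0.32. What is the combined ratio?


Combined ratio = loss ratio + expense ratio
= 0.78 + 0.32
= 1.1


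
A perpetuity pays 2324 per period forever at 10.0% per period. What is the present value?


PV = PMT / i
= 2324 / 0.1
= 23240.0


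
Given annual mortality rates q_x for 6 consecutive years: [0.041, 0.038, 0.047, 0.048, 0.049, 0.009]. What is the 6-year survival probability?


p_k = 1 - q_k for each year
Survival = product of (1 - q_k)
= 0.959 * 0.962 * 0.953 * 0.952 * 0.951 * 0.991
= 0.7888


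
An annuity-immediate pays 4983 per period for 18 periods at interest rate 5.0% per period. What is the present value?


PV = PMT * (1 - (1+i)^(-n)) / i
= 4983 * (1 - (1+0.05)^(-18)) / 0.05
= 4983 * (1 - 0.415521) / 0.05
= 4983 * 11.689587
= 58249.2115


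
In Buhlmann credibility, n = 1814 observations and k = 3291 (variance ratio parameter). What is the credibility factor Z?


Z = n / (n + k)
= 1814 / (1814 + 3291)
= 1814 / 5105
= 0.3553


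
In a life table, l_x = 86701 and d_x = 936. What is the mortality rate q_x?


q_x = d_x / l_x
= 936 / 86701
= 0.0108


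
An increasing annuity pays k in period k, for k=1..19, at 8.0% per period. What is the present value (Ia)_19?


(Ia)_n = sum_{k=1}^{n} k * v^k, v = 1/(1+i)
v = 0.925926
Sum computed term by term:
(Ia)_19 = 74.617


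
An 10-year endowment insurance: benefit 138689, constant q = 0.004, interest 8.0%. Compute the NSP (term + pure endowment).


Term component = 3665.3804
Pure endowment = 10_p_x * v^10 * benefit = 0.960712 * 0.463193 * 138689 = 61716.0108
NSP = 65381.3912


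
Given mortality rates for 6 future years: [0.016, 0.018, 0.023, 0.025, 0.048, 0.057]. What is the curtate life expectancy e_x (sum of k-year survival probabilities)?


e_x = sum_{k=1}^{n} k_p_x
k_p_x values:
  1_p_x = 0.984
  2_p_x = 0.966288
  3_p_x = 0.944063
  4_p_x = 0.920462
  5_p_x = 0.87628
  6_p_x = 0.826332
e_x = 5.5174


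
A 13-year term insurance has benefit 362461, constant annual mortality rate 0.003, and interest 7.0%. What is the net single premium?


NSP = benefit * sum_{k=0}^{n-1} k_p_x * q * v^(k+1)
With constant q=0.003, v=0.934579
Sum = 0.024696
NSP = 362461 * 0.024696
= 8951.263


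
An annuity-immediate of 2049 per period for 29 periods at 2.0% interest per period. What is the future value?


FV = PMT * ((1+i)^n - 1) / i
= 2049 * ((1.02)^29 - 1) / 0.02
= 2049 * (1.775845 - 1) / 0.02
= 79485.2885


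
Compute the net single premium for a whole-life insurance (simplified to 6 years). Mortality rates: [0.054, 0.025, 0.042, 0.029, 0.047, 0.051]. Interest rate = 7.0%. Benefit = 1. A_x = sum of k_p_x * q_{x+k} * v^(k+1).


v = 0.934579
Year 0: k_p_x=1.0, q=0.054, term=0.050467
Year 1: k_p_x=0.946, q=0.025, term=0.020657
Year 2: k_p_x=0.92235, q=0.042, term=0.031622
Year 3: k_p_x=0.883611, q=0.029, term=0.019549
Year 4: k_p_x=0.857987, q=0.047, term=0.028751
Year 5: k_p_x=0.817661, q=0.051, term=0.027787
A_x = 0.1788


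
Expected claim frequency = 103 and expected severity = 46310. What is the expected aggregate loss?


E[S] = E[N] * E[X]
= 103 * 46310
= 4.7699e+06


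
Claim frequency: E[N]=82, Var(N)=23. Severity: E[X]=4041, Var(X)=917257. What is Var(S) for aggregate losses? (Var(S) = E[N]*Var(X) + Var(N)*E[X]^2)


Var(S) = E[N]*Var(X) + Var(N)*E[X]^2
= 82*917257 + 23*4041^2
= 75215074 + 375582663
= 4.5080e+08


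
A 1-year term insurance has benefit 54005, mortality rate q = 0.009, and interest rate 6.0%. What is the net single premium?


NSP = benefit * q * v
v = 1/(1+i) = 0.943396
NSP = 54005 * 0.009 * 0.943396
= 458.533


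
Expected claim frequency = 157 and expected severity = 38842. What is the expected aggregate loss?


E[S] = E[N] * E[X]
= 157 * 38842
= 6.0982e+06


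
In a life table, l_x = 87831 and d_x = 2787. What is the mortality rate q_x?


q_x = d_x / l_x
= 2787 / 87831
= 0.0317


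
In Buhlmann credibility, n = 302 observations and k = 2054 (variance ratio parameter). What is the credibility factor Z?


Z = n / (n + k)
= 302 / (302 + 2054)
= 302 / 2356
= 0.1282


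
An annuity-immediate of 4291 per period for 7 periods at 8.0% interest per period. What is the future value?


FV = PMT * ((1+i)^n - 1) / i
= 4291 * ((1.08)^7 - 1) / 0.08
= 4291 * (1.713824 - 1) / 0.08
= 38287.7492


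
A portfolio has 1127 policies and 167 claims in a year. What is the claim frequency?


frequency = claims / policies
= 167 / 1127
= 0.1482


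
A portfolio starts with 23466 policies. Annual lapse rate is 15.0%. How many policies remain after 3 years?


remaining = initial * (1 - lapse)^years
= 23466 * (1 - 0.15)^3
= 23466 * 0.614125
= 14411.0572


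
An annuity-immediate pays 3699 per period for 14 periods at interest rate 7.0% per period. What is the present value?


PV = PMT * (1 - (1+i)^(-n)) / i
= 3699 * (1 - (1+0.07)^(-14)) / 0.07
= 3699 * (1 - 0.387817) / 0.07
= 3699 * 8.745468
= 32349.4861


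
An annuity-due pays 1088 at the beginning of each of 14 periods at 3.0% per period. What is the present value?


PV_due = PMT * (1-(1+i)^(-n))/i * (1+i)
PV_immediate = 12290.1276
PV_due = 12290.1276 * 1.03
= 12658.8314


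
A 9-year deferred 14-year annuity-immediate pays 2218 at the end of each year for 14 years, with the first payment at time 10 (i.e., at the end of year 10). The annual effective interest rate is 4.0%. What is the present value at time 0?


PV at time 9 of the 14-year annuity-immediate:
a_n = 2218 * (1-(1+0.04)^(-14))/0.04 = 23429.0067
Discount back 9 years to time 0:
PV = 23429.0067 * (1+0.04)^(-9)
= 23429.0067 * 0.702587
= 16460.9093


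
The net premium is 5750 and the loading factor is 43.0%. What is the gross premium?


Gross = net * (1 + loading)
= 5750 * (1 + 0.43)
= 5750 * 1.43
= 8222.5


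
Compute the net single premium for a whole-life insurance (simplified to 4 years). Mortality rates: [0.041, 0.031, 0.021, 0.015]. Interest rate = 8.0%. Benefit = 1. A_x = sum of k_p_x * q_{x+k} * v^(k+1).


v = 0.925926
Year 0: k_p_x=1.0, q=0.041, term=0.037963
Year 1: k_p_x=0.959, q=0.031, term=0.025488
Year 2: k_p_x=0.929271, q=0.021, term=0.015491
Year 3: k_p_x=0.909756, q=0.015, term=0.01003
A_x = 0.089


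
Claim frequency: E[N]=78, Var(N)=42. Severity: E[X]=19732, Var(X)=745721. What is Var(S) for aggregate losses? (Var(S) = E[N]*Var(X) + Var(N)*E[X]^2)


Var(S) = E[N]*Var(X) + Var(N)*E[X]^2
= 78*745721 + 42*19732^2
= 58166238 + 16352776608
= 1.6411e+10


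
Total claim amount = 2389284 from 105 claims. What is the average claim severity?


severity = total / number
= 2389284 / 105
= 22755.0857


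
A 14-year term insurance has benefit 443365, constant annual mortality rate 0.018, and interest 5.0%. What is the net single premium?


NSP = benefit * sum_{k=0}^{n-1} k_p_x * q * v^(k+1)
With constant q=0.018, v=0.952381
Sum = 0.161031
NSP = 443365 * 0.161031
= 71395.437


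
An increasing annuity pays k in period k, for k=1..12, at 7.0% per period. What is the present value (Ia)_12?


(Ia)_n = sum_{k=1}^{n} k * v^k, v = 1/(1+i)
v = 0.934579
Sum computed term by term:
(Ia)_12 = 45.2933


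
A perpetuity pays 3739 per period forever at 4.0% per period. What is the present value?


PV = PMT / i
= 3739 / 0.04
= 93475.0


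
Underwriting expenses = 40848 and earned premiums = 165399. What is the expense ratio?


Expense ratio = expenses / premiums
= 40848 / 165399
= 0.247


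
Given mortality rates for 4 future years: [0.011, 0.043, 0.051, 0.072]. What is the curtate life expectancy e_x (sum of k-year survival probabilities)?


e_x = sum_{k=1}^{n} k_p_x
k_p_x values:
  1_p_x = 0.989
  2_p_x = 0.946473
  3_p_x = 0.898203
  4_p_x = 0.833532
e_x = 3.6672


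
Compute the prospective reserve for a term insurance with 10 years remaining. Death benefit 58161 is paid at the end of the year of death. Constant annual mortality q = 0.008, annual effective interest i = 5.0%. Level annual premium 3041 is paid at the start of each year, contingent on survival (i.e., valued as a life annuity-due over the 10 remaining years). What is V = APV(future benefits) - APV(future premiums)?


v = 1/(1+i) = 0.952381
APV(future benefits) per unit = sum_{k=0}^{9} k_p_x * q * v^(k+1) = 0.059789
APV(future benefits) = 58161 * 0.059789 = 3477.3775
Life annuity-due factor ä_{x:10} = sum_{k=0}^{9} k_p_x * v^k = 7.847282
APV(future premiums) = 3041 * 7.847282 = 23863.5858
V = 3477.3775 - 23863.5858
= -20386.2083


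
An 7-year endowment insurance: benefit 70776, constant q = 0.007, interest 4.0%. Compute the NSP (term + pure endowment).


Term component = 2915.093
Pure endowment = 7_p_x * v^7 * benefit = 0.952017 * 0.759918 * 70776 = 51203.2324
NSP = 54118.3255


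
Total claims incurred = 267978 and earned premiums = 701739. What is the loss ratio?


Loss ratio = claims / premiums
= 267978 / 701739
= 0.3819


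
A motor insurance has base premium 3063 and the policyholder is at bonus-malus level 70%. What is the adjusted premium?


adjusted = base * BM_level / 100
= 3063 * 70 / 100
= 3063 * 0.7
= 2144.1


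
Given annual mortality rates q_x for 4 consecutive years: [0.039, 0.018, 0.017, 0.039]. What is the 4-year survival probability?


p_k = 1 - q_k for each year
Survival = product of (1 - q_k)
= 0.961 * 0.982 * 0.983 * 0.961
= 0.8915


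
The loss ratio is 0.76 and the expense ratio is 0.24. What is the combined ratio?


Combined ratio = loss ratio + expense ratio
= 0.76 + 0.24
= 1.0


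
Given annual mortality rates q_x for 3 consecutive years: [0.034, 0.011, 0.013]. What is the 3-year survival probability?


p_k = 1 - q_k for each year
Survival = product of (1 - q_k)
= 0.966 * 0.989 * 0.987
= 0.943


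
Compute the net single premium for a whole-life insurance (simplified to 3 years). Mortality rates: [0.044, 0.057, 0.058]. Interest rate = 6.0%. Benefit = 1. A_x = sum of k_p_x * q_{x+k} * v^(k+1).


v = 0.943396
Year 0: k_p_x=1.0, q=0.044, term=0.041509
Year 1: k_p_x=0.956, q=0.057, term=0.048498
Year 2: k_p_x=0.901508, q=0.058, term=0.043902
A_x = 0.1339


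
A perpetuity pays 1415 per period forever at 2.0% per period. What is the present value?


PV = PMT / i
= 1415 / 0.02
= 70750.0


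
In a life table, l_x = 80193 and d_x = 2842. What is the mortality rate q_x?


q_x = d_x / l_x
= 2842 / 80193
= 0.0354


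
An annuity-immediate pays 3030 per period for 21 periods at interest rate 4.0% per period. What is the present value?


PV = PMT * (1 - (1+i)^(-n)) / i
= 3030 * (1 - (1+0.04)^(-21)) / 0.04
= 3030 * (1 - 0.438834) / 0.04
= 3030 * 14.02916
= 42508.3546


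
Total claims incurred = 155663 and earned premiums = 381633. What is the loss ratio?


Loss ratio = claims / premiums
= 155663 / 381633
= 0.4079


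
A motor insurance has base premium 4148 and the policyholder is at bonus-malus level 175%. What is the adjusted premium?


adjusted = base * BM_level / 100
= 4148 * 175 / 100
= 4148 * 1.75
= 7259.0


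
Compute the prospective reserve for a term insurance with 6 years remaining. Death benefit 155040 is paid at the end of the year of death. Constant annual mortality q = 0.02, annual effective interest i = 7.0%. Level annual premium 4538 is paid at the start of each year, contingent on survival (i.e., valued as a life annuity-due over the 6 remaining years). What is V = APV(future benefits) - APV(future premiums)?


v = 1/(1+i) = 0.934579
APV(future benefits) per unit = sum_{k=0}^{5} k_p_x * q * v^(k+1) = 0.09105
APV(future benefits) = 155040 * 0.09105 = 14116.4202
Life annuity-due factor ä_{x:6} = sum_{k=0}^{5} k_p_x * v^k = 4.871185
APV(future premiums) = 4538 * 4.871185 = 22105.4363
V = 14116.4202 - 22105.4363
= -7989.0161


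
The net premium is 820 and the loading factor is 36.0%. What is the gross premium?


Gross = net * (1 + loading)
= 820 * (1 + 0.36)
= 820 * 1.36
= 1115.2


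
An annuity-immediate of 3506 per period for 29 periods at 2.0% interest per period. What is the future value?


FV = PMT * ((1+i)^n - 1) / i
= 3506 * ((1.02)^29 - 1) / 0.02
= 3506 * (1.775845 - 1) / 0.02
= 136005.5742


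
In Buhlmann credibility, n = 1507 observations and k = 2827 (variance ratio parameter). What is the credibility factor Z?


Z = n / (n + k)
= 1507 / (1507 + 2827)
= 1507 / 4334
= 0.3477


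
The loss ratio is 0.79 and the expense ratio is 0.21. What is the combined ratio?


Combined ratio = loss ratio + expense ratio
= 0.79 + 0.21
= 1.0


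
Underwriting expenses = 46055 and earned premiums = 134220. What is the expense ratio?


Expense ratio = expenses / premiums
= 46055 / 134220
= 0.3431


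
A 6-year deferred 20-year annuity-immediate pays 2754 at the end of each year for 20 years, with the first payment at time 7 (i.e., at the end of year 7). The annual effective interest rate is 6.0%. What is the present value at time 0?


PV at time 6 of the 20-year annuity-immediate:
a_n = 2754 * (1-(1+0.06)^(-20))/0.06 = 31588.163
Discount back 6 years to time 0:
PV = 31588.163 * (1+0.06)^(-6)
= 31588.163 * 0.704961
= 22268.4085


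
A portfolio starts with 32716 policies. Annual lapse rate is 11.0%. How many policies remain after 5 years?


remaining = initial * (1 - lapse)^years
= 32716 * (1 - 0.11)^5
= 32716 * 0.558406
= 18268.8089


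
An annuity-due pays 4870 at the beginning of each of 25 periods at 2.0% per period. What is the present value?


PV_due = PMT * (1-(1+i)^(-n))/i * (1+i)
PV_immediate = 95079.233
PV_due = 95079.233 * 1.02
= 96980.8177


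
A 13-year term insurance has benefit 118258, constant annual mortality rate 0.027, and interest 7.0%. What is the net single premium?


NSP = benefit * sum_{k=0}^{n-1} k_p_x * q * v^(k+1)
With constant q=0.027, v=0.934579
Sum = 0.197428
NSP = 118258 * 0.197428
= 23347.4301


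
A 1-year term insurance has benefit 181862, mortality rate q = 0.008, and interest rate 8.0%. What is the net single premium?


NSP = benefit * q * v
v = 1/(1+i) = 0.925926
NSP = 181862 * 0.008 * 0.925926
= 1347.1259


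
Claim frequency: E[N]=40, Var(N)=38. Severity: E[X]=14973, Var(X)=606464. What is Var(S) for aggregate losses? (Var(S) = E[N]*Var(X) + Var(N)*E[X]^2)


Var(S) = E[N]*Var(X) + Var(N)*E[X]^2
= 40*606464 + 38*14973^2
= 24258560 + 8519247702
= 8.5435e+09


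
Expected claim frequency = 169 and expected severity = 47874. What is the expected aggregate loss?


E[S] = E[N] * E[X]
= 169 * 47874
= 8.0907e+06


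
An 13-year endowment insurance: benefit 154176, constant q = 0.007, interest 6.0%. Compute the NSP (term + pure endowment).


Term component = 9215.0083
Pure endowment = 13_p_x * v^13 * benefit = 0.912726 * 0.468839 * 154176 = 65975.2062
NSP = 75190.2145


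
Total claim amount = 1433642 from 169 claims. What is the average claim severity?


severity = total / number
= 1433642 / 169
= 8483.0888


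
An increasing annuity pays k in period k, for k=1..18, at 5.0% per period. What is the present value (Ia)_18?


(Ia)_n = sum_{k=1}^{n} k * v^k, v = 1/(1+i)
v = 0.952381
Sum computed term by term:
(Ia)_18 = 95.8939


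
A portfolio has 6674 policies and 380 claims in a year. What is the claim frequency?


frequency = claims / policies
= 380 / 6674
= 0.0569


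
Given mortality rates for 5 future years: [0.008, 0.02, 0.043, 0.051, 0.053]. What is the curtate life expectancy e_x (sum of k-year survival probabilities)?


e_x = sum_{k=1}^{n} k_p_x
k_p_x values:
  1_p_x = 0.992
  2_p_x = 0.97216
  3_p_x = 0.930357
  4_p_x = 0.882909
  5_p_x = 0.836115
e_x = 4.6135


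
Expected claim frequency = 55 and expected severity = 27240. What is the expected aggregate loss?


E[S] = E[N] * E[X]
= 55 * 27240
= 1.4982e+06


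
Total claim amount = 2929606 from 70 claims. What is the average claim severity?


severity = total / number
= 2929606 / 70
= 41851.5143


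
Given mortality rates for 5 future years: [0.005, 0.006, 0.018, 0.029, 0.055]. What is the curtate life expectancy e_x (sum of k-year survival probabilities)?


e_x = sum_{k=1}^{n} k_p_x
k_p_x values:
  1_p_x = 0.995
  2_p_x = 0.98903
  3_p_x = 0.971227
  4_p_x = 0.943062
  5_p_x = 0.891193
e_x = 4.7895


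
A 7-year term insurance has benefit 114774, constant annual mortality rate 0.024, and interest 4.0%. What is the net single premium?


NSP = benefit * sum_{k=0}^{n-1} k_p_x * q * v^(k+1)
With constant q=0.024, v=0.961538
Sum = 0.134593
NSP = 114774 * 0.134593
= 15447.8083


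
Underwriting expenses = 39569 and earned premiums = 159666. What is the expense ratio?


Expense ratio = expenses / premiums
= 39569 / 159666
= 0.2478


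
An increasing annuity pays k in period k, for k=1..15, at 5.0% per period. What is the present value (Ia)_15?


(Ia)_n = sum_{k=1}^{n} k * v^k, v = 1/(1+i)
v = 0.952381
Sum computed term by term:
(Ia)_15 = 73.6677


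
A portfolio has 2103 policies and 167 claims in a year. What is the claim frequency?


frequency = claims / policies
= 167 / 2103
= 0.0794


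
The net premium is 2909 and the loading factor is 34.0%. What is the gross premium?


Gross = net * (1 + loading)
= 2909 * (1 + 0.34)
= 2909 * 1.34
= 3898.06


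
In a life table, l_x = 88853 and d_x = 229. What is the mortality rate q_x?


q_x = d_x / l_x
= 229 / 88853
= 0.0026


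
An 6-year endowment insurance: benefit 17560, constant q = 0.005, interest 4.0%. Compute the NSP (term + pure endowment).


Term component = 454.805
Pure endowment = 6_p_x * v^6 * benefit = 0.970373 * 0.790315 * 17560 = 13466.755
NSP = 13921.56


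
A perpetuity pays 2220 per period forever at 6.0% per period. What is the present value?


PV = PMT / i
= 2220 / 0.06
= 37000.0


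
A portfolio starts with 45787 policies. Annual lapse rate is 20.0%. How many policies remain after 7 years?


remaining = initial * (1 - lapse)^years
= 45787 * (1 - 0.2)^7
= 45787 * 0.209715
= 9602.2299


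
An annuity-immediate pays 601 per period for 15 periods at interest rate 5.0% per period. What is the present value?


PV = PMT * (1 - (1+i)^(-n)) / i
= 601 * (1 - (1+0.05)^(-15)) / 0.05
= 601 * (1 - 0.481017) / 0.05
= 601 * 10.379658
= 6238.1745


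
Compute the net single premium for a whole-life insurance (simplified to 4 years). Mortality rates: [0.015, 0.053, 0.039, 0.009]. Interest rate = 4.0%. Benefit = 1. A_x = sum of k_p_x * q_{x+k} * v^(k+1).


v = 0.961538
Year 0: k_p_x=1.0, q=0.015, term=0.014423
Year 1: k_p_x=0.985, q=0.053, term=0.048266
Year 2: k_p_x=0.932795, q=0.039, term=0.032341
Year 3: k_p_x=0.896416, q=0.009, term=0.006896
A_x = 0.1019


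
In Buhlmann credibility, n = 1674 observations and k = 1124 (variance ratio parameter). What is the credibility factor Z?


Z = n / (n + k)
= 1674 / (1674 + 1124)
= 1674 / 2798
= 0.5983


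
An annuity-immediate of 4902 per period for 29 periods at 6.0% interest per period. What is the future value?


FV = PMT * ((1+i)^n - 1) / i
= 4902 * ((1.06)^29 - 1) / 0.06
= 4902 * (5.418388 - 1) / 0.06
= 360982.2913


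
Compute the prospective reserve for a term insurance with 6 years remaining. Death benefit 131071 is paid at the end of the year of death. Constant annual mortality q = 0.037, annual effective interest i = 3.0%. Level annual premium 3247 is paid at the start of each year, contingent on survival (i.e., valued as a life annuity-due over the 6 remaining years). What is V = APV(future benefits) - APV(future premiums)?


v = 1/(1+i) = 0.970874
APV(future benefits) per unit = sum_{k=0}^{5} k_p_x * q * v^(k+1) = 0.183379
APV(future benefits) = 131071 * 0.183379 = 24035.6731
Life annuity-due factor ä_{x:6} = sum_{k=0}^{5} k_p_x * v^k = 5.104876
APV(future premiums) = 3247 * 5.104876 = 16575.5316
V = 24035.6731 - 16575.5316
= 7460.1415


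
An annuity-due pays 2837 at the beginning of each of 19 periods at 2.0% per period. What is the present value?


PV_due = PMT * (1-(1+i)^(-n))/i * (1+i)
PV_immediate = 44479.7967
PV_due = 44479.7967 * 1.02
= 45369.3927


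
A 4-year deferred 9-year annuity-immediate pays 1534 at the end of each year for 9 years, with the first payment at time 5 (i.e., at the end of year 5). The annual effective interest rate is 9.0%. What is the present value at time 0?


PV at time 4 of the 9-year annuity-immediate:
a_n = 1534 * (1-(1+0.09)^(-9))/0.09 = 9196.7087
Discount back 4 years to time 0:
PV = 9196.7087 * (1+0.09)^(-4)
= 9196.7087 * 0.708425
= 6515.1803


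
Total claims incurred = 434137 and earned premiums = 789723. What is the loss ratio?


Loss ratio = claims / premiums
= 434137 / 789723
= 0.5497


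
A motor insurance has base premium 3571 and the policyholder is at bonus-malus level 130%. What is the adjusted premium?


adjusted = base * BM_level / 100
= 3571 * 130 / 100
= 3571 * 1.3
= 4642.3


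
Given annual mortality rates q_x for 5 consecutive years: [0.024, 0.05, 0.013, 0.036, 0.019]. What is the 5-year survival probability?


p_k = 1 - q_k for each year
Survival = product of (1 - q_k)
= 0.976 * 0.95 * 0.987 * 0.964 * 0.981
= 0.8654


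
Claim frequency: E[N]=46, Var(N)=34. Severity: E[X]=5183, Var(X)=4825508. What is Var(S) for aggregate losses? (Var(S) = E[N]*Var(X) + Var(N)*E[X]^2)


Var(S) = E[N]*Var(X) + Var(N)*E[X]^2
= 46*4825508 + 34*5183^2
= 221973368 + 913358626
= 1.1353e+09


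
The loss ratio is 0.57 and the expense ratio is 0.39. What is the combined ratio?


Combined ratio = loss ratio + expense ratio
= 0.57 + 0.39
= 0.96


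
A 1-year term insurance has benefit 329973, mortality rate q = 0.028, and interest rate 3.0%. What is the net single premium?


NSP = benefit * q * v
v = 1/(1+i) = 0.970874
NSP = 329973 * 0.028 * 0.970874
= 8970.1398


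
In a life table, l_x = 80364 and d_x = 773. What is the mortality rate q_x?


q_x = d_x / l_x
= 773 / 80364
= 0.0096


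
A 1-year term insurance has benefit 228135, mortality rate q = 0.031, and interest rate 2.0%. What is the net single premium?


NSP = benefit * q * v
v = 1/(1+i) = 0.980392
NSP = 228135 * 0.031 * 0.980392
= 6933.5147


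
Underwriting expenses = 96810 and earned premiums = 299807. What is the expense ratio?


Expense ratio = expenses / premiums
= 96810 / 299807
= 0.3229


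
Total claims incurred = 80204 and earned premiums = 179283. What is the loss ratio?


Loss ratio = claims / premiums
= 80204 / 179283
= 0.4474


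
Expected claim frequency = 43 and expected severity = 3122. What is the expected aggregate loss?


E[S] = E[N] * E[X]
= 43 * 3122
= 134246


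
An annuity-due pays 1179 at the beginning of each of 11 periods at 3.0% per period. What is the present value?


PV_due = PMT * (1-(1+i)^(-n))/i * (1+i)
PV_immediate = 10908.8438
PV_due = 10908.8438 * 1.03
= 11236.1091


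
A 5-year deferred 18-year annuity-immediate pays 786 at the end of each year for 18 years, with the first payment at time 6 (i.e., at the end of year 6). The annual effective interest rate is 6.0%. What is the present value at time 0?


PV at time 5 of the 18-year annuity-immediate:
a_n = 786 * (1-(1+0.06)^(-18))/0.06 = 8510.4963
Discount back 5 years to time 0:
PV = 8510.4963 * (1+0.06)^(-5)
= 8510.4963 * 0.747258
= 6359.5379


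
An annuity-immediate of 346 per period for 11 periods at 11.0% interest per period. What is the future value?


FV = PMT * ((1+i)^n - 1) / i
= 346 * ((1.11)^11 - 1) / 0.11
= 346 * (3.151757 - 1) / 0.11
= 6768.2548


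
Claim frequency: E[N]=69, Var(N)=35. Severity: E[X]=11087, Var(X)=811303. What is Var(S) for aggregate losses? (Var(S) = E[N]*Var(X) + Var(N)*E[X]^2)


Var(S) = E[N]*Var(X) + Var(N)*E[X]^2
= 69*811303 + 35*11087^2
= 55979907 + 4302254915
= 4.3582e+09


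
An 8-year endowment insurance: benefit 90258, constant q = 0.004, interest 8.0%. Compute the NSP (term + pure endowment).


Term component = 2049.1987
Pure endowment = 8_p_x * v^8 * benefit = 0.968444 * 0.540269 * 90258 = 47224.8263
NSP = 49274.0251


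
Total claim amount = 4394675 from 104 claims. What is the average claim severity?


severity = total / number
= 4394675 / 104
= 42256.4904


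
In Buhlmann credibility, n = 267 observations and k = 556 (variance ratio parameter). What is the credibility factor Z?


Z = n / (n + k)
= 267 / (267 + 556)
= 267 / 823
= 0.3244


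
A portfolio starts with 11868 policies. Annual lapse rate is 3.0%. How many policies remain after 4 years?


remaining = initial * (1 - lapse)^years
= 11868 * (1 - 0.03)^4
= 11868 * 0.885293
= 10506.6551


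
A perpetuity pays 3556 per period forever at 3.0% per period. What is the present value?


PV = PMT / i
= 3556 / 0.03
= 118533.3333


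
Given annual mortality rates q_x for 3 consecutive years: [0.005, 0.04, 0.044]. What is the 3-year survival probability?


p_k = 1 - q_k for each year
Survival = product of (1 - q_k)
= 0.995 * 0.96 * 0.956
= 0.9132


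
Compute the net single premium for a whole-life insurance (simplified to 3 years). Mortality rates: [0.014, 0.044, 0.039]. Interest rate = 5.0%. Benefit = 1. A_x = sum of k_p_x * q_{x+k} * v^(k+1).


v = 0.952381
Year 0: k_p_x=1.0, q=0.014, term=0.013333
Year 1: k_p_x=0.986, q=0.044, term=0.039351
Year 2: k_p_x=0.942616, q=0.039, term=0.031756
A_x = 0.0844


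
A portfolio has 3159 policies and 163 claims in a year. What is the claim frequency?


frequency = claims / policies
= 163 / 3159
= 0.0516


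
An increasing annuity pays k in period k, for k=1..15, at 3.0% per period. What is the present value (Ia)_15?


(Ia)_n = sum_{k=1}^{n} k * v^k, v = 1/(1+i)
v = 0.970874
Sum computed term by term:
(Ia)_15 = 88.9381


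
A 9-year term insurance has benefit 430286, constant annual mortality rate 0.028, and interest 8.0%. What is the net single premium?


NSP = benefit * sum_{k=0}^{n-1} k_p_x * q * v^(k+1)
With constant q=0.028, v=0.925926
Sum = 0.158817
NSP = 430286 * 0.158817
= 68336.693


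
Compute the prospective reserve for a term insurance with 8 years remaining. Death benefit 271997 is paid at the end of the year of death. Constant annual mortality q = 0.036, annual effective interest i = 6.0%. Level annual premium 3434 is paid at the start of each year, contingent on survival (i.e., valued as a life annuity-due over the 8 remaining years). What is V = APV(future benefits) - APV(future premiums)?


v = 1/(1+i) = 0.943396
APV(future benefits) per unit = sum_{k=0}^{7} k_p_x * q * v^(k+1) = 0.199531
APV(future benefits) = 271997 * 0.199531 = 54271.8097
Life annuity-due factor ä_{x:8} = sum_{k=0}^{7} k_p_x * v^k = 5.875077
APV(future premiums) = 3434 * 5.875077 = 20175.014
V = 54271.8097 - 20175.014
= 34096.7957


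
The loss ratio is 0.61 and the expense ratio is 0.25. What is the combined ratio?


Combined ratio = loss ratio + expense ratio
= 0.61 + 0.25
= 0.86


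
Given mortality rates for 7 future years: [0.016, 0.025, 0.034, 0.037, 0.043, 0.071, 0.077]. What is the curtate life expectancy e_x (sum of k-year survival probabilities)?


e_x = sum_{k=1}^{n} k_p_x
k_p_x values:
  1_p_x = 0.984
  2_p_x = 0.9594
  3_p_x = 0.92678
  4_p_x = 0.89249
  5_p_x = 0.854112
  6_p_x = 0.79347
  7_p_x = 0.732373
e_x = 6.1426


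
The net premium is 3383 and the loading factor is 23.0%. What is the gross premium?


Gross = net * (1 + loading)
= 3383 * (1 + 0.23)
= 3383 * 1.23
= 4161.09


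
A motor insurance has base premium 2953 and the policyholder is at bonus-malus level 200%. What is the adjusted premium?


adjusted = base * BM_level / 100
= 2953 * 200 / 100
= 2953 * 2.0
= 5906.0


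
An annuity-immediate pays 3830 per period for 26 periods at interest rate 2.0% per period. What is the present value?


PV = PMT * (1 - (1+i)^(-n)) / i
= 3830 * (1 - (1+0.02)^(-26)) / 0.02
= 3830 * (1 - 0.597579) / 0.02
= 3830 * 20.121036
= 77063.567


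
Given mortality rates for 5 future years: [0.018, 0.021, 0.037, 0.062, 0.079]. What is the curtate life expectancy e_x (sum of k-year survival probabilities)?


e_x = sum_{k=1}^{n} k_p_x
k_p_x values:
  1_p_x = 0.982
  2_p_x = 0.961378
  3_p_x = 0.925807
  4_p_x = 0.868407
  5_p_x = 0.799803
e_x = 4.5374


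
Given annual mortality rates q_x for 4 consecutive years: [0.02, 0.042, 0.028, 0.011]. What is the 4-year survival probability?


p_k = 1 - q_k for each year
Survival = product of (1 - q_k)
= 0.98 * 0.958 * 0.972 * 0.989
= 0.9025


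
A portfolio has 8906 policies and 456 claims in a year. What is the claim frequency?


frequency = claims / policies
= 456 / 8906
= 0.0512


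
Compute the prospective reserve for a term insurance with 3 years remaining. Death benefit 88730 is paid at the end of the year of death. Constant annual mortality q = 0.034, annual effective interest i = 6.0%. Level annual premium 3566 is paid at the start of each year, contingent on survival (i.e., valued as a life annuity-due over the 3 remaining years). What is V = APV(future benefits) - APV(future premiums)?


v = 1/(1+i) = 0.943396
APV(future benefits) per unit = sum_{k=0}^{2} k_p_x * q * v^(k+1) = 0.087945
APV(future benefits) = 88730 * 0.087945 = 7803.3928
Life annuity-due factor ä_{x:3} = sum_{k=0}^{2} k_p_x * v^k = 2.741826
APV(future premiums) = 3566 * 2.741826 = 9777.3525
V = 7803.3928 - 9777.3525
= -1973.9597


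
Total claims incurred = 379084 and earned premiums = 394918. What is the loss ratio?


Loss ratio = claims / premiums
= 379084 / 394918
= 0.9599


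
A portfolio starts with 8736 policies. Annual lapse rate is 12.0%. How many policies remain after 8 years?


remaining = initial * (1 - lapse)^years
= 8736 * (1 - 0.12)^8
= 8736 * 0.359635
= 3141.7672


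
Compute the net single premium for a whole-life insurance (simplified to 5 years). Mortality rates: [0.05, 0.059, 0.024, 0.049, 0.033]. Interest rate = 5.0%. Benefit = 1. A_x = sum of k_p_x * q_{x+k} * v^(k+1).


v = 0.952381
Year 0: k_p_x=1.0, q=0.05, term=0.047619
Year 1: k_p_x=0.95, q=0.059, term=0.050839
Year 2: k_p_x=0.89395, q=0.024, term=0.018533
Year 3: k_p_x=0.872495, q=0.049, term=0.035172
Year 4: k_p_x=0.829743, q=0.033, term=0.021454
A_x = 0.1736


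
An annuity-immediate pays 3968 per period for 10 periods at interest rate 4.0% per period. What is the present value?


PV = PMT * (1 - (1+i)^(-n)) / i
= 3968 * (1 - (1+0.04)^(-10)) / 0.04
= 3968 * (1 - 0.675564) / 0.04
= 3968 * 8.110896
= 32184.0345


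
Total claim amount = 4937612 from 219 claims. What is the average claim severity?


severity = total / number
= 4937612 / 219
= 22546.1735


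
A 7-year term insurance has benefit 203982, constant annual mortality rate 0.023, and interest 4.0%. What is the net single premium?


NSP = benefit * sum_{k=0}^{n-1} k_p_x * q * v^(k+1)
With constant q=0.023, v=0.961538
Sum = 0.129349
NSP = 203982 * 0.129349
= 26384.8313


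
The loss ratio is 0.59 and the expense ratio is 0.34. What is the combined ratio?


Combined ratio = loss ratio + expense ratio
= 0.59 + 0.34
= 0.93


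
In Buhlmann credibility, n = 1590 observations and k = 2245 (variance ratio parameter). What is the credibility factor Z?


Z = n / (n + k)
= 1590 / (1590 + 2245)
= 1590 / 3835
= 0.4146


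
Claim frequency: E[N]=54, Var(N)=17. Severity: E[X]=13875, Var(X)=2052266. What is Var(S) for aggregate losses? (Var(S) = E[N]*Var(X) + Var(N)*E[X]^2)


Var(S) = E[N]*Var(X) + Var(N)*E[X]^2
= 54*2052266 + 17*13875^2
= 110822364 + 3272765625
= 3.3836e+09


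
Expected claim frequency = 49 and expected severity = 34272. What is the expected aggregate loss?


E[S] = E[N] * E[X]
= 49 * 34272
= 1.6793e+06


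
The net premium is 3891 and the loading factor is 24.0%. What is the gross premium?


Gross = net * (1 + loading)
= 3891 * (1 + 0.24)
= 3891 * 1.24
= 4824.84


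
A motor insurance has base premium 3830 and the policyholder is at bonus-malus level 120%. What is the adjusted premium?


adjusted = base * BM_level / 100
= 3830 * 120 / 100
= 3830 * 1.2
= 4596.0


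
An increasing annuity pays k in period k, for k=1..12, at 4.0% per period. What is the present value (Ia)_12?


(Ia)_n = sum_{k=1}^{n} k * v^k, v = 1/(1+i)
v = 0.961538
Sum computed term by term:
(Ia)_12 = 56.6328


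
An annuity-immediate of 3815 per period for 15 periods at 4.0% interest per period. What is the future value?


FV = PMT * ((1+i)^n - 1) / i
= 3815 * ((1.04)^15 - 1) / 0.04
= 3815 * (1.800944 - 1) / 0.04
= 76389.9868


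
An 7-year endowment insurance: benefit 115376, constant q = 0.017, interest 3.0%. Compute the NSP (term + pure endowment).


Term component = 11637.6978
Pure endowment = 7_p_x * v^7 * benefit = 0.8869 * 0.813092 * 115376 = 83201.1885
NSP = 94838.8863


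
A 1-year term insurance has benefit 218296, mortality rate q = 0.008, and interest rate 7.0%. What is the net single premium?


NSP = benefit * q * v
v = 1/(1+i) = 0.934579
NSP = 218296 * 0.008 * 0.934579
= 1632.1196


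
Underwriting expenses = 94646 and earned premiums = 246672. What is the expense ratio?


Expense ratio = expenses / premiums
= 94646 / 246672
= 0.3837


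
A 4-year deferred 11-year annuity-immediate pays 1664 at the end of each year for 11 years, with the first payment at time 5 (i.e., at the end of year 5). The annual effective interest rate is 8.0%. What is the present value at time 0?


PV at time 4 of the 11-year annuity-immediate:
a_n = 1664 * (1-(1+0.08)^(-11))/0.08 = 11879.2365
Discount back 4 years to time 0:
PV = 11879.2365 * (1+0.08)^(-4)
= 11879.2365 * 0.73503
= 8731.5935


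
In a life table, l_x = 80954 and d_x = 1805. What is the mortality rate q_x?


q_x = d_x / l_x
= 1805 / 80954
= 0.0223


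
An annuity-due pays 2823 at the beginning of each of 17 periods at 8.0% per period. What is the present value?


PV_due = PMT * (1-(1+i)^(-n))/i * (1+i)
PV_immediate = 25750.3844
PV_due = 25750.3844 * 1.08
= 27810.4151


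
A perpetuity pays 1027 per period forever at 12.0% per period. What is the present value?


PV = PMT / i
= 1027 / 0.12
= 8558.3333


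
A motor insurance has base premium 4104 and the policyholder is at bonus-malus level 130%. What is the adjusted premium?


adjusted = base * BM_level / 100
= 4104 * 130 / 100
= 4104 * 1.3
= 5335.2


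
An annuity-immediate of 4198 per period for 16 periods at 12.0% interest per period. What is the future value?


FV = PMT * ((1+i)^n - 1) / i
= 4198 * ((1.12)^16 - 1) / 0.12
= 4198 * (6.130394 - 1) / 0.12
= 179478.2712


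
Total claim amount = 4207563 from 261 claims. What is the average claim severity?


severity = total / number
= 4207563 / 261
= 16120.931


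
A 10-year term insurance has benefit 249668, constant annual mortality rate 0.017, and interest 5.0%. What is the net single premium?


NSP = benefit * sum_{k=0}^{n-1} k_p_x * q * v^(k+1)
With constant q=0.017, v=0.952381
Sum = 0.122506
NSP = 249668 * 0.122506
= 30585.9345


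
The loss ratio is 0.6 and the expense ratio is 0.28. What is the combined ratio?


Combined ratio = loss ratio + expense ratio
= 0.6 + 0.28
= 0.88


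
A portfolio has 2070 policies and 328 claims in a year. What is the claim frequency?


frequency = claims / policies
= 328 / 2070
= 0.1585


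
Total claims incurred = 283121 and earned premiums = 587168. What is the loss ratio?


Loss ratio = claims / premiums
= 283121 / 587168
= 0.4822


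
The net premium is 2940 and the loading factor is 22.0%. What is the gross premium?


Gross = net * (1 + loading)
= 2940 * (1 + 0.22)
= 2940 * 1.22
= 3586.8


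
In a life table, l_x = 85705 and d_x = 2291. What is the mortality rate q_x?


q_x = d_x / l_x
= 2291 / 85705
= 0.0267


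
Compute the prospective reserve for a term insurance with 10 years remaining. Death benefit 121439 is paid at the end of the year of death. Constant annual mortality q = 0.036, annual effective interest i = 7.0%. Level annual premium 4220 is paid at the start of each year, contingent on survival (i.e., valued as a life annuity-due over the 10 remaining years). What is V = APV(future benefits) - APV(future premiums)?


v = 1/(1+i) = 0.934579
APV(future benefits) per unit = sum_{k=0}^{9} k_p_x * q * v^(k+1) = 0.219968
APV(future benefits) = 121439 * 0.219968 = 26712.7057
Life annuity-due factor ä_{x:10} = sum_{k=0}^{9} k_p_x * v^k = 6.537941
APV(future premiums) = 4220 * 6.537941 = 27590.1096
V = 26712.7057 - 27590.1096
= -877.4039


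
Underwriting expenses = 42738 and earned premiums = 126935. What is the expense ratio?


Expense ratio = expenses / premiums
= 42738 / 126935
= 0.3367


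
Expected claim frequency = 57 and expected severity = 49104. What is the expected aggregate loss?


E[S] = E[N] * E[X]
= 57 * 49104
= 2.7989e+06
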